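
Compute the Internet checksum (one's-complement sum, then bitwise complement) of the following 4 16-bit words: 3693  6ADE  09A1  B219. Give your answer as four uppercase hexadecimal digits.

One's-complement addition (fold any carry out of bit 15 back into bit 0):
  0x3693 + 0x6ADE = 0x0A171
  0xA171 + 0x09A1 = 0x0AB12
  0xAB12 + 0xB219 = 0x15D2B → wrap carry → 0x5D2C
One's-complement sum = 0x5D2C.
Checksum = ~0x5D2C & 0xFFFF = 0xA2D3.

A2D3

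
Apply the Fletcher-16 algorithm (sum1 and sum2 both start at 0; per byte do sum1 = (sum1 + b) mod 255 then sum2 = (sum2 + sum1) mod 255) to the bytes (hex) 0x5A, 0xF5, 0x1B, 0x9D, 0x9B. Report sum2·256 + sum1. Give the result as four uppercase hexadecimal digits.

C3A4

Running sums (mod 255):
  after byte 0 (0x5A): sum1=90, sum2=90
  after byte 1 (0xF5): sum1=80, sum2=170
  after byte 2 (0x1B): sum1=107, sum2=22
  after byte 3 (0x9D): sum1=9, sum2=31
  after byte 4 (0x9B): sum1=164, sum2=195
Checksum = sum2·256 + sum1 = 195·256 + 164 = 50084 = 0xC3A4.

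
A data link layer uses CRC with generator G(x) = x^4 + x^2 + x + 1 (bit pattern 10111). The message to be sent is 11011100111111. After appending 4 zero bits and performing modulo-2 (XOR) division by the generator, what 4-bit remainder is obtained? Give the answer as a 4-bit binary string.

1101

Append 4 zeros: 110111001111110000. Divide by 10111 (XOR where the leading bit is 1):
  pos 0: 11011 XOR 10111 = 01100
  pos 1: 11001 XOR 10111 = 01110
  pos 2: 11100 XOR 10111 = 01011
  pos 3: 10110 XOR 10111 = 00001
  pos 7: 11111 XOR 10111 = 01000
  pos 8: 10001 XOR 10111 = 00110
  pos 10: 11010 XOR 10111 = 01101
  pos 11: 11010 XOR 10111 = 01101
  pos 12: 11010 XOR 10111 = 01101
  pos 13: 11010 XOR 10111 = 01101
Remainder (last 4 bits) = 1101. This is the CRC / FCS.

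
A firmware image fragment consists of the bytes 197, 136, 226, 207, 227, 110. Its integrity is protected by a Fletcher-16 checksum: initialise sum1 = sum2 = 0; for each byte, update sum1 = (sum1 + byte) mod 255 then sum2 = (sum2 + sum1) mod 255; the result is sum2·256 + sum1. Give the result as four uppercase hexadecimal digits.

Running sums (mod 255):
  after byte 0 (197): sum1=197, sum2=197
  after byte 1 (136): sum1=78, sum2=20
  after byte 2 (226): sum1=49, sum2=69
  after byte 3 (207): sum1=1, sum2=70
  after byte 4 (227): sum1=228, sum2=43
  after byte 5 (110): sum1=83, sum2=126
Checksum = sum2·256 + sum1 = 126·256 + 83 = 32339 = 0x7E53.

7E53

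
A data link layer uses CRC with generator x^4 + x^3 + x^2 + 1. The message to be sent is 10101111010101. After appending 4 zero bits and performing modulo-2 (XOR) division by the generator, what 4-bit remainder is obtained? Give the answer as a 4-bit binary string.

Append 4 zeros: 101011110101010000. Divide by 11101 (XOR where the leading bit is 1):
  pos 0: 10101 XOR 11101 = 01000
  pos 1: 10001 XOR 11101 = 01100
  pos 2: 11001 XOR 11101 = 00100
  pos 4: 10010 XOR 11101 = 01111
  pos 5: 11111 XOR 11101 = 00010
  pos 8: 10010 XOR 11101 = 01111
  pos 9: 11111 XOR 11101 = 00010
  pos 12: 10000 XOR 11101 = 01101
  pos 13: 11010 XOR 11101 = 00111
Remainder (last 4 bits) = 0111. This is the CRC / FCS.

0111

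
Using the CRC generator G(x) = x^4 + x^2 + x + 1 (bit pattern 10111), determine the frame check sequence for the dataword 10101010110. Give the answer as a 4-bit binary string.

Append 4 zeros: 101010101100000. Divide by 10111 (XOR where the leading bit is 1):
  pos 0: 10101 XOR 10111 = 00010
  pos 3: 10010 XOR 10111 = 00101
  pos 5: 10111 XOR 10111 = 00000
Remainder (last 4 bits) = 0000. This is the CRC / FCS.

0000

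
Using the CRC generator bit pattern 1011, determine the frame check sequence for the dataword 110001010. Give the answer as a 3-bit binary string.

Append 3 zeros: 110001010000. Divide by 1011 (XOR where the leading bit is 1):
  pos 0: 1100 XOR 1011 = 0111
  pos 1: 1110 XOR 1011 = 0101
  pos 2: 1011 XOR 1011 = 0000
  pos 7: 1000 XOR 1011 = 0011
Remainder (last 3 bits) = 110. This is the CRC / FCS.

110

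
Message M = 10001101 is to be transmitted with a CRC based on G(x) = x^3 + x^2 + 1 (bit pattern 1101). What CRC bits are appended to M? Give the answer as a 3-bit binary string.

Append 3 zeros: 10001101000. Divide by 1101 (XOR where the leading bit is 1):
  pos 0: 1000 XOR 1101 = 0101
  pos 1: 1011 XOR 1101 = 0110
  pos 2: 1101 XOR 1101 = 0000
  pos 7: 1000 XOR 1101 = 0101
Remainder (last 3 bits) = 101. This is the CRC / FCS.

101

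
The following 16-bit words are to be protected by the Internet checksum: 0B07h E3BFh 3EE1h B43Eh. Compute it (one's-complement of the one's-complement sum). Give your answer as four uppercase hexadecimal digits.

One's-complement addition (fold any carry out of bit 15 back into bit 0):
  0x0B07 + 0xE3BF = 0x0EEC6
  0xEEC6 + 0x3EE1 = 0x12DA7 → wrap carry → 0x2DA8
  0x2DA8 + 0xB43E = 0x0E1E6
One's-complement sum = 0xE1E6.
Checksum = ~0xE1E6 & 0xFFFF = 0x1E19.

1E19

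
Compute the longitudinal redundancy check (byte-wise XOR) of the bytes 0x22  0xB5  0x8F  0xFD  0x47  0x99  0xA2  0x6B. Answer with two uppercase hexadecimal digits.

F2

XOR the bytes together:
  start with 0x22
  0x22 ⊕ 0xB5 = 0x97
  0x97 ⊕ 0x8F = 0x18
  0x18 ⊕ 0xFD = 0xE5
  0xE5 ⊕ 0x47 = 0xA2
  0xA2 ⊕ 0x99 = 0x3B
  0x3B ⊕ 0xA2 = 0x99
  0x99 ⊕ 0x6B = 0xF2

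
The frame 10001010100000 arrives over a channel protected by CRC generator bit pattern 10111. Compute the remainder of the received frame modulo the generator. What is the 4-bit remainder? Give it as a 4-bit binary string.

Modulo-2 division of 10001010100000 by 10111:
  pos 0: 10001 XOR 10111 = 00110
  pos 2: 11001 XOR 10111 = 01110
  pos 3: 11100 XOR 10111 = 01011
  pos 4: 10111 XOR 10111 = 00000
Remainder = 0000 (zero — the frame passes the CRC check).

0000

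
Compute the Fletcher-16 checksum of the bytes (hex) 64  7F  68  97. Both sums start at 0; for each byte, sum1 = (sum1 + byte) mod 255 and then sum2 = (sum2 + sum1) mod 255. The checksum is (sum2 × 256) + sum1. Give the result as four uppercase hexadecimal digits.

Running sums (mod 255):
  after byte 0 (64): sum1=100, sum2=100
  after byte 1 (7F): sum1=227, sum2=72
  after byte 2 (68): sum1=76, sum2=148
  after byte 3 (97): sum1=227, sum2=120
Checksum = sum2·256 + sum1 = 120·256 + 227 = 30947 = 0x78E3.

78E3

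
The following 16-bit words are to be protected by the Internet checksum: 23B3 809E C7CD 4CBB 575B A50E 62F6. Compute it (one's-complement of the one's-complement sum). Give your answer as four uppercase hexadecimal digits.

E7C4

One's-complement addition (fold any carry out of bit 15 back into bit 0):
  0x23B3 + 0x809E = 0x0A451
  0xA451 + 0xC7CD = 0x16C1E → wrap carry → 0x6C1F
  0x6C1F + 0x4CBB = 0x0B8DA
  0xB8DA + 0x575B = 0x11035 → wrap carry → 0x1036
  0x1036 + 0xA50E = 0x0B544
  0xB544 + 0x62F6 = 0x1183A → wrap carry → 0x183B
One's-complement sum = 0x183B.
Checksum = ~0x183B & 0xFFFF = 0xE7C4.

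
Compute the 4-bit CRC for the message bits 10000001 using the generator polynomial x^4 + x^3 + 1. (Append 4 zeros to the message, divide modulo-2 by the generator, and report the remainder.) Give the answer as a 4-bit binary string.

0100

Append 4 zeros: 100000010000. Divide by 11001 (XOR where the leading bit is 1):
  pos 0: 10000 XOR 11001 = 01001
  pos 1: 10010 XOR 11001 = 01011
  pos 2: 10110 XOR 11001 = 01111
  pos 3: 11111 XOR 11001 = 00110
  pos 5: 11000 XOR 11001 = 00001
Remainder (last 4 bits) = 0100. This is the CRC / FCS.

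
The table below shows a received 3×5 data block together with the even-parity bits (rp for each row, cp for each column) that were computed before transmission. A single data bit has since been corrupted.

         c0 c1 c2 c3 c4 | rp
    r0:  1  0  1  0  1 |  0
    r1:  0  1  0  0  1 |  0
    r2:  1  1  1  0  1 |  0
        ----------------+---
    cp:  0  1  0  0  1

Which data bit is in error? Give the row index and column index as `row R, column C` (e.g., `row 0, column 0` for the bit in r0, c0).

Recompute each row's even parity and compare to rp:
  r0: data parity 1, sent rp 0 → mismatch
  r1: data parity 0, sent rp 0 → ok
  r2: data parity 0, sent rp 0 → ok
Recompute each column's even parity and compare to cp:
  c0: data parity 0, sent cp 0 → ok
  c1: data parity 0, sent cp 1 → mismatch
  c2: data parity 0, sent cp 0 → ok
  c3: data parity 0, sent cp 0 → ok
  c4: data parity 1, sent cp 1 → ok
Exactly one row (r0) and one column (c1) fail → the flipped bit is at their intersection.

row 0, column 1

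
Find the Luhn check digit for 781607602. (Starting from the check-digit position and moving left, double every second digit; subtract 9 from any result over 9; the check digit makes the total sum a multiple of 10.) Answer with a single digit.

5

Partial digits right→left: 2 0 6 7 0 6 1 8 7
Double every second digit counting from the check-digit position (so the 1st, 3rd, 5th, ... of the partial from the right).
  doubled (with −9 where >9): 4 3 0 2 5 → sum 14
  kept as-is: 0 7 6 8 → sum 21
Total = 14 + 21 = 35.
Check digit = (10 − (35 mod 10)) mod 10 = 5.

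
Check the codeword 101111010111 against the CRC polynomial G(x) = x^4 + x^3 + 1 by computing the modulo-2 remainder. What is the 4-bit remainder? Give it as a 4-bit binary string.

0000

Modulo-2 division of 101111010111 by 11001:
  pos 0: 10111 XOR 11001 = 01110
  pos 1: 11101 XOR 11001 = 00100
  pos 3: 10001 XOR 11001 = 01000
  pos 4: 10000 XOR 11001 = 01001
  pos 5: 10011 XOR 11001 = 01010
  pos 6: 10101 XOR 11001 = 01100
  pos 7: 11001 XOR 11001 = 00000
Remainder = 0000 (zero — the frame passes the CRC check).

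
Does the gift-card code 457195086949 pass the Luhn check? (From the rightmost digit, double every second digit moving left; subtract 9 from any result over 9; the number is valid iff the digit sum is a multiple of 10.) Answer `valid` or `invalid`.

valid

From the right, keep odd positions and double even positions (subtract 9 from any doubled value over 9):
  doubled (positions 2,4,...): 8 3 0 9 5 8 → sum 33
  kept (positions 1,3,...): 9 9 8 5 1 5 → sum 37
Total = 70.
70 mod 10 = 0, so the number is valid.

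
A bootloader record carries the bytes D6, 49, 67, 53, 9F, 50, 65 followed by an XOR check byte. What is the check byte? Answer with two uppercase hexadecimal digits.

01

XOR the bytes together:
  start with 0xD6
  0xD6 ⊕ 0x49 = 0x9F
  0x9F ⊕ 0x67 = 0xF8
  0xF8 ⊕ 0x53 = 0xAB
  0xAB ⊕ 0x9F = 0x34
  0x34 ⊕ 0x50 = 0x64
  0x64 ⊕ 0x65 = 0x01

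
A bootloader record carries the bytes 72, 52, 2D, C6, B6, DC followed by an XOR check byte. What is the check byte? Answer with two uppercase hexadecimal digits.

XOR the bytes together:
  start with 0x72
  0x72 ⊕ 0x52 = 0x20
  0x20 ⊕ 0x2D = 0x0D
  0x0D ⊕ 0xC6 = 0xCB
  0xCB ⊕ 0xB6 = 0x7D
  0x7D ⊕ 0xDC = 0xA1

A1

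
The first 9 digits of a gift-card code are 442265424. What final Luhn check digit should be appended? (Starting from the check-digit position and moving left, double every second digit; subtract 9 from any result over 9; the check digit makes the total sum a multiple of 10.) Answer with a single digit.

6

Partial digits right→left: 4 2 4 5 6 2 2 4 4
Double every second digit counting from the check-digit position (so the 1st, 3rd, 5th, ... of the partial from the right).
  doubled (with −9 where >9): 8 8 3 4 8 → sum 31
  kept as-is: 2 5 2 4 → sum 13
Total = 31 + 13 = 44.
Check digit = (10 − (44 mod 10)) mod 10 = 6.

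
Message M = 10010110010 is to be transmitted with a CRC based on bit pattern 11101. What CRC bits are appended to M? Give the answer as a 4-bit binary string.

Append 4 zeros: 100101100100000. Divide by 11101 (XOR where the leading bit is 1):
  pos 0: 10010 XOR 11101 = 01111
  pos 1: 11111 XOR 11101 = 00010
  pos 4: 10100 XOR 11101 = 01001
  pos 5: 10011 XOR 11101 = 01110
  pos 6: 11100 XOR 11101 = 00001
  pos 10: 10000 XOR 11101 = 01101
Remainder (last 4 bits) = 1101. This is the CRC / FCS.

1101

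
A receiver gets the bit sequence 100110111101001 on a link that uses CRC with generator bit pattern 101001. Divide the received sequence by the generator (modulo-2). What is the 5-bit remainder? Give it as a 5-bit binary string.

Modulo-2 division of 100110111101001 by 101001:
  pos 0: 100110 XOR 101001 = 001111
  pos 2: 111111 XOR 101001 = 010110
  pos 3: 101101 XOR 101001 = 000100
  pos 6: 100101 XOR 101001 = 001100
  pos 8: 110000 XOR 101001 = 011001
  pos 9: 110011 XOR 101001 = 011010
Remainder = 11010 (nonzero — an error is detected).

11010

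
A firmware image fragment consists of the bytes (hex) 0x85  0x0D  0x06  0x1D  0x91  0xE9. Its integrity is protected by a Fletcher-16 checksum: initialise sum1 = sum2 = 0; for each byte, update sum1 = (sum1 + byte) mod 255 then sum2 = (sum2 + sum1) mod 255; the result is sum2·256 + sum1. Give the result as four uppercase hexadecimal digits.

DE31

Running sums (mod 255):
  after byte 0 (0x85): sum1=133, sum2=133
  after byte 1 (0x0D): sum1=146, sum2=24
  after byte 2 (0x06): sum1=152, sum2=176
  after byte 3 (0x1D): sum1=181, sum2=102
  after byte 4 (0x91): sum1=71, sum2=173
  after byte 5 (0xE9): sum1=49, sum2=222
Checksum = sum2·256 + sum1 = 222·256 + 49 = 56881 = 0xDE31.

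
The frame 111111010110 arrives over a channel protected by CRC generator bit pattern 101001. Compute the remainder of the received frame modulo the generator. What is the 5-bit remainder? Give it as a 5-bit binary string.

10010

Modulo-2 division of 111111010110 by 101001:
  pos 0: 111111 XOR 101001 = 010110
  pos 1: 101100 XOR 101001 = 000101
  pos 4: 101101 XOR 101001 = 000100
Remainder = 10010 (nonzero — an error is detected).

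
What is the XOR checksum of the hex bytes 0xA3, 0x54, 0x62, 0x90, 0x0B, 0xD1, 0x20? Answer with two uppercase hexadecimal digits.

FF

XOR the bytes together:
  start with 0xA3
  0xA3 ⊕ 0x54 = 0xF7
  0xF7 ⊕ 0x62 = 0x95
  0x95 ⊕ 0x90 = 0x05
  0x05 ⊕ 0x0B = 0x0E
  0x0E ⊕ 0xD1 = 0xDF
  0xDF ⊕ 0x20 = 0xFF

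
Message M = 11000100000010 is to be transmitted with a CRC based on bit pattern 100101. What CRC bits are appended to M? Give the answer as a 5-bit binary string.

00110

Append 5 zeros: 1100010000001000000. Divide by 100101 (XOR where the leading bit is 1):
  pos 0: 110001 XOR 100101 = 010100
  pos 1: 101000 XOR 100101 = 001101
  pos 3: 110100 XOR 100101 = 010001
  pos 4: 100010 XOR 100101 = 000111
  pos 7: 111001 XOR 100101 = 011100
  pos 8: 111000 XOR 100101 = 011101
  pos 9: 111010 XOR 100101 = 011111
  pos 10: 111110 XOR 100101 = 011011
  pos 11: 110110 XOR 100101 = 010011
  pos 12: 100110 XOR 100101 = 000011
Remainder (last 5 bits) = 00110. This is the CRC / FCS.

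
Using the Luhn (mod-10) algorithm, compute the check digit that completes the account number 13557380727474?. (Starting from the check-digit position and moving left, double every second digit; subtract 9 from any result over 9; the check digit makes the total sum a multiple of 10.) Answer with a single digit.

5

Partial digits right→left: 4 7 4 7 2 7 0 8 3 7 5 5 3 1
Double every second digit counting from the check-digit position (so the 1st, 3rd, 5th, ... of the partial from the right).
  doubled (with −9 where >9): 8 8 4 0 6 1 6 → sum 33
  kept as-is: 7 7 7 8 7 5 1 → sum 42
Total = 33 + 42 = 75.
Check digit = (10 − (75 mod 10)) mod 10 = 5.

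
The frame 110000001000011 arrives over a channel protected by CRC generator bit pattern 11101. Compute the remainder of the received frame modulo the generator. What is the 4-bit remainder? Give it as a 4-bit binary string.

0010

Modulo-2 division of 110000001000011 by 11101:
  pos 0: 11000 XOR 11101 = 00101
  pos 2: 10100 XOR 11101 = 01001
  pos 3: 10010 XOR 11101 = 01111
  pos 4: 11111 XOR 11101 = 00010
  pos 7: 10000 XOR 11101 = 01101
  pos 8: 11010 XOR 11101 = 00111
  pos 10: 11111 XOR 11101 = 00010
Remainder = 0010 (nonzero — an error is detected).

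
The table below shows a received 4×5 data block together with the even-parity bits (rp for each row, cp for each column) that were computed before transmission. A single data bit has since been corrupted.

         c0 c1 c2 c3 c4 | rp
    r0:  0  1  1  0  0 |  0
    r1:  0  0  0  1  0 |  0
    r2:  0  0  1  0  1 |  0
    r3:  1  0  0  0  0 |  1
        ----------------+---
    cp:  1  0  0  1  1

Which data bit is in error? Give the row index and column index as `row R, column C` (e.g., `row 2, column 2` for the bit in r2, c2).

row 1, column 1

Recompute each row's even parity and compare to rp:
  r0: data parity 0, sent rp 0 → ok
  r1: data parity 1, sent rp 0 → mismatch
  r2: data parity 0, sent rp 0 → ok
  r3: data parity 1, sent rp 1 → ok
Recompute each column's even parity and compare to cp:
  c0: data parity 1, sent cp 1 → ok
  c1: data parity 1, sent cp 0 → mismatch
  c2: data parity 0, sent cp 0 → ok
  c3: data parity 1, sent cp 1 → ok
  c4: data parity 1, sent cp 1 → ok
Exactly one row (r1) and one column (c1) fail → the flipped bit is at their intersection.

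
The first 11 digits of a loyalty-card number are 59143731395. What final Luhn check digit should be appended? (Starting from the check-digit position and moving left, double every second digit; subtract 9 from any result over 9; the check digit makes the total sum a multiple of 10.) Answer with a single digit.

Partial digits right→left: 5 9 3 1 3 7 3 4 1 9 5
Double every second digit counting from the check-digit position (so the 1st, 3rd, 5th, ... of the partial from the right).
  doubled (with −9 where >9): 1 6 6 6 2 1 → sum 22
  kept as-is: 9 1 7 4 9 → sum 30
Total = 22 + 30 = 52.
Check digit = (10 − (52 mod 10)) mod 10 = 8.

8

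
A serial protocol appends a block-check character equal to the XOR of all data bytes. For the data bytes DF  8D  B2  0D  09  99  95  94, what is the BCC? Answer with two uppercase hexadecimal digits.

7C

XOR the bytes together:
  start with 0xDF
  0xDF ⊕ 0x8D = 0x52
  0x52 ⊕ 0xB2 = 0xE0
  0xE0 ⊕ 0x0D = 0xED
  0xED ⊕ 0x09 = 0xE4
  0xE4 ⊕ 0x99 = 0x7D
  0x7D ⊕ 0x95 = 0xE8
  0xE8 ⊕ 0x94 = 0x7C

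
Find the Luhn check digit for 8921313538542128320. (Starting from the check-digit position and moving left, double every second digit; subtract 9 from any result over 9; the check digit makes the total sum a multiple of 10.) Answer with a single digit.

7

Partial digits right→left: 0 2 3 8 2 1 2 4 5 8 3 5 3 1 3 1 2 9 8
Double every second digit counting from the check-digit position (so the 1st, 3rd, 5th, ... of the partial from the right).
  doubled (with −9 where >9): 0 6 4 4 1 6 6 6 4 7 → sum 44
  kept as-is: 2 8 1 4 8 5 1 1 9 → sum 39
Total = 44 + 39 = 83.
Check digit = (10 − (83 mod 10)) mod 10 = 7.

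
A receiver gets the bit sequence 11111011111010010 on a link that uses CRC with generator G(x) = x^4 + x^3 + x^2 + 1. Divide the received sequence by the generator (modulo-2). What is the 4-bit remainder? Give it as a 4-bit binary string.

Modulo-2 division of 11111011111010010 by 11101:
  pos 0: 11111 XOR 11101 = 00010
  pos 3: 10011 XOR 11101 = 01110
  pos 4: 11101 XOR 11101 = 00000
  pos 9: 11010 XOR 11101 = 00111
  pos 11: 11101 XOR 11101 = 00000
Remainder = 0000 (zero — the frame passes the CRC check).

0000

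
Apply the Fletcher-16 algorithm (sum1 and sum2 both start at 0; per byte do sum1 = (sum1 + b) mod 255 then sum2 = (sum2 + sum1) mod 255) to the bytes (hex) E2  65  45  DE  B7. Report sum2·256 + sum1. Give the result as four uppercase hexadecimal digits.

Running sums (mod 255):
  after byte 0 (E2): sum1=226, sum2=226
  after byte 1 (65): sum1=72, sum2=43
  after byte 2 (45): sum1=141, sum2=184
  after byte 3 (DE): sum1=108, sum2=37
  after byte 4 (B7): sum1=36, sum2=73
Checksum = sum2·256 + sum1 = 73·256 + 36 = 18724 = 0x4924.

4924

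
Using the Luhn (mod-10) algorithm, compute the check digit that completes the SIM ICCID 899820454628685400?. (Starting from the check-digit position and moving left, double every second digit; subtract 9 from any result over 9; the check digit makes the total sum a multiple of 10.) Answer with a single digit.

8

Partial digits right→left: 0 0 4 5 8 6 8 2 6 4 5 4 0 2 8 9 9 8
Double every second digit counting from the check-digit position (so the 1st, 3rd, 5th, ... of the partial from the right).
  doubled (with −9 where >9): 0 8 7 7 3 1 0 7 9 → sum 42
  kept as-is: 0 5 6 2 4 4 2 9 8 → sum 40
Total = 42 + 40 = 82.
Check digit = (10 − (82 mod 10)) mod 10 = 8.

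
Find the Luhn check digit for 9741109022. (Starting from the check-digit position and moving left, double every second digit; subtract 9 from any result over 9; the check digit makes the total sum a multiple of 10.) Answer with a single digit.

4

Partial digits right→left: 2 2 0 9 0 1 1 4 7 9
Double every second digit counting from the check-digit position (so the 1st, 3rd, 5th, ... of the partial from the right).
  doubled (with −9 where >9): 4 0 0 2 5 → sum 11
  kept as-is: 2 9 1 4 9 → sum 25
Total = 11 + 25 = 36.
Check digit = (10 − (36 mod 10)) mod 10 = 4.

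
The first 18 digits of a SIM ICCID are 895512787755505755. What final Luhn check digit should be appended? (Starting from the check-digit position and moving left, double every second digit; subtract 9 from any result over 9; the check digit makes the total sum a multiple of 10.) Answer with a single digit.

9

Partial digits right→left: 5 5 7 5 0 5 5 5 7 7 8 7 2 1 5 5 9 8
Double every second digit counting from the check-digit position (so the 1st, 3rd, 5th, ... of the partial from the right).
  doubled (with −9 where >9): 1 5 0 1 5 7 4 1 9 → sum 33
  kept as-is: 5 5 5 5 7 7 1 5 8 → sum 48
Total = 33 + 48 = 81.
Check digit = (10 − (81 mod 10)) mod 10 = 9.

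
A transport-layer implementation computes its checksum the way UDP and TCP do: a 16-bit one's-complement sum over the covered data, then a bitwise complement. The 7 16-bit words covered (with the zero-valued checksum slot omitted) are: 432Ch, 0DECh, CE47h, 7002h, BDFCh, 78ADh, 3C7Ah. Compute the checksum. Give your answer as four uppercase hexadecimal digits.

FD78

One's-complement addition (fold any carry out of bit 15 back into bit 0):
  0x432C + 0x0DEC = 0x05118
  0x5118 + 0xCE47 = 0x11F5F → wrap carry → 0x1F60
  0x1F60 + 0x7002 = 0x08F62
  0x8F62 + 0xBDFC = 0x14D5E → wrap carry → 0x4D5F
  0x4D5F + 0x78AD = 0x0C60C
  0xC60C + 0x3C7A = 0x10286 → wrap carry → 0x0287
One's-complement sum = 0x0287.
Checksum = ~0x0287 & 0xFFFF = 0xFD78.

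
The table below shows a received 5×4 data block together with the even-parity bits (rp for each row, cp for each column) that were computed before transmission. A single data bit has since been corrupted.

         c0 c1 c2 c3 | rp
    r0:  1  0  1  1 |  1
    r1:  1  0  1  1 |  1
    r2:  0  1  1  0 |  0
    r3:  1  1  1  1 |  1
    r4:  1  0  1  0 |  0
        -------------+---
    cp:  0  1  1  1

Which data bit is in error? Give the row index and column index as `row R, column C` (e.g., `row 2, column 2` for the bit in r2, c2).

row 3, column 1

Recompute each row's even parity and compare to rp:
  r0: data parity 1, sent rp 1 → ok
  r1: data parity 1, sent rp 1 → ok
  r2: data parity 0, sent rp 0 → ok
  r3: data parity 0, sent rp 1 → mismatch
  r4: data parity 0, sent rp 0 → ok
Recompute each column's even parity and compare to cp:
  c0: data parity 0, sent cp 0 → ok
  c1: data parity 0, sent cp 1 → mismatch
  c2: data parity 1, sent cp 1 → ok
  c3: data parity 1, sent cp 1 → ok
Exactly one row (r3) and one column (c1) fail → the flipped bit is at their intersection.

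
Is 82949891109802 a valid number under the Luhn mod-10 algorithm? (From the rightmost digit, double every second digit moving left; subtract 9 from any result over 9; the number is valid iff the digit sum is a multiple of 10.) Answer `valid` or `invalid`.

From the right, keep odd positions and double even positions (subtract 9 from any doubled value over 9):
  doubled (positions 2,4,...): 0 9 2 9 9 9 7 → sum 45
  kept (positions 1,3,...): 2 8 0 1 8 4 2 → sum 25
Total = 70.
70 mod 10 = 0, so the number is valid.

valid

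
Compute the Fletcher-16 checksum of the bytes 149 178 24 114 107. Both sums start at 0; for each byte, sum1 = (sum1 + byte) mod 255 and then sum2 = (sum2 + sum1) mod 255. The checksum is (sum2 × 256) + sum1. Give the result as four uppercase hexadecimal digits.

Running sums (mod 255):
  after byte 0 (149): sum1=149, sum2=149
  after byte 1 (178): sum1=72, sum2=221
  after byte 2 (24): sum1=96, sum2=62
  after byte 3 (114): sum1=210, sum2=17
  after byte 4 (107): sum1=62, sum2=79
Checksum = sum2·256 + sum1 = 79·256 + 62 = 20286 = 0x4F3E.

4F3E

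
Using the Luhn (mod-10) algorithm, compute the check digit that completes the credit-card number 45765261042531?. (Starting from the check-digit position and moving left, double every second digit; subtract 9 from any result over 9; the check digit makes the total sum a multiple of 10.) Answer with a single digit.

2

Partial digits right→left: 1 3 5 2 4 0 1 6 2 5 6 7 5 4
Double every second digit counting from the check-digit position (so the 1st, 3rd, 5th, ... of the partial from the right).
  doubled (with −9 where >9): 2 1 8 2 4 3 1 → sum 21
  kept as-is: 3 2 0 6 5 7 4 → sum 27
Total = 21 + 27 = 48.
Check digit = (10 − (48 mod 10)) mod 10 = 2.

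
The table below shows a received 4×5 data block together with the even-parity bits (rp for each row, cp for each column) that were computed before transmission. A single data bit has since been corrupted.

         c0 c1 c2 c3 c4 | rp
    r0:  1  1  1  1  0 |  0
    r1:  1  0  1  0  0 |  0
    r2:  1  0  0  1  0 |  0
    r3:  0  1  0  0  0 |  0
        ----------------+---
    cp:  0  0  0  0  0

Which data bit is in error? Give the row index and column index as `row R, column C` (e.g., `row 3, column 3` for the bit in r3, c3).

Recompute each row's even parity and compare to rp:
  r0: data parity 0, sent rp 0 → ok
  r1: data parity 0, sent rp 0 → ok
  r2: data parity 0, sent rp 0 → ok
  r3: data parity 1, sent rp 0 → mismatch
Recompute each column's even parity and compare to cp:
  c0: data parity 1, sent cp 0 → mismatch
  c1: data parity 0, sent cp 0 → ok
  c2: data parity 0, sent cp 0 → ok
  c3: data parity 0, sent cp 0 → ok
  c4: data parity 0, sent cp 0 → ok
Exactly one row (r3) and one column (c0) fail → the flipped bit is at their intersection.

row 3, column 0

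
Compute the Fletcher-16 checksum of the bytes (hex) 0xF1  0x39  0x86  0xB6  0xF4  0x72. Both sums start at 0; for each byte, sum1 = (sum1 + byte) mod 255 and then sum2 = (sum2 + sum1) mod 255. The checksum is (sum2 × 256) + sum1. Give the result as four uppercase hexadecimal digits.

64CF

Running sums (mod 255):
  after byte 0 (0xF1): sum1=241, sum2=241
  after byte 1 (0x39): sum1=43, sum2=29
  after byte 2 (0x86): sum1=177, sum2=206
  after byte 3 (0xB6): sum1=104, sum2=55
  after byte 4 (0xF4): sum1=93, sum2=148
  after byte 5 (0x72): sum1=207, sum2=100
Checksum = sum2·256 + sum1 = 100·256 + 207 = 25807 = 0x64CF.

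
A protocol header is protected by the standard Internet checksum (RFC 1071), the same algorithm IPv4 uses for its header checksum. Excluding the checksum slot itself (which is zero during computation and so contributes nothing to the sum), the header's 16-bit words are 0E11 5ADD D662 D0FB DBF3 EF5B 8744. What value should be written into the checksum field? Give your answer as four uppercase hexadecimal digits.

9D1E

One's-complement addition (fold any carry out of bit 15 back into bit 0):
  0x0E11 + 0x5ADD = 0x068EE
  0x68EE + 0xD662 = 0x13F50 → wrap carry → 0x3F51
  0x3F51 + 0xD0FB = 0x1104C → wrap carry → 0x104D
  0x104D + 0xDBF3 = 0x0EC40
  0xEC40 + 0xEF5B = 0x1DB9B → wrap carry → 0xDB9C
  0xDB9C + 0x8744 = 0x162E0 → wrap carry → 0x62E1
One's-complement sum = 0x62E1.
Checksum = ~0x62E1 & 0xFFFF = 0x9D1E.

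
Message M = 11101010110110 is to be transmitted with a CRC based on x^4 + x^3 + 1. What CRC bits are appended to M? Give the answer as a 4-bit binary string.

Append 4 zeros: 111010101101100000. Divide by 11001 (XOR where the leading bit is 1):
  pos 0: 11101 XOR 11001 = 00100
  pos 2: 10001 XOR 11001 = 01000
  pos 3: 10000 XOR 11001 = 01001
  pos 4: 10011 XOR 11001 = 01010
  pos 5: 10101 XOR 11001 = 01100
  pos 6: 11000 XOR 11001 = 00001
  pos 10: 11100 XOR 11001 = 00101
  pos 12: 10100 XOR 11001 = 01101
  pos 13: 11010 XOR 11001 = 00011
Remainder (last 4 bits) = 0011. This is the CRC / FCS.

0011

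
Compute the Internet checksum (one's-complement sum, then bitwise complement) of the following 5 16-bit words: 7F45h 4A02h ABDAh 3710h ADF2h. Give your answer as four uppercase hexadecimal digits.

One's-complement addition (fold any carry out of bit 15 back into bit 0):
  0x7F45 + 0x4A02 = 0x0C947
  0xC947 + 0xABDA = 0x17521 → wrap carry → 0x7522
  0x7522 + 0x3710 = 0x0AC32
  0xAC32 + 0xADF2 = 0x15A24 → wrap carry → 0x5A25
One's-complement sum = 0x5A25.
Checksum = ~0x5A25 & 0xFFFF = 0xA5DA.

A5DA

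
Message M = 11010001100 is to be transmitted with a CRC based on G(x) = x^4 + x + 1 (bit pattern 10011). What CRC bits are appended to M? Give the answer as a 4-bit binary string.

Append 4 zeros: 110100011000000. Divide by 10011 (XOR where the leading bit is 1):
  pos 0: 11010 XOR 10011 = 01001
  pos 1: 10010 XOR 10011 = 00001
  pos 5: 10110 XOR 10011 = 00101
  pos 7: 10100 XOR 10011 = 00111
  pos 9: 11100 XOR 10011 = 01111
  pos 10: 11110 XOR 10011 = 01101
Remainder (last 4 bits) = 1101. This is the CRC / FCS.

1101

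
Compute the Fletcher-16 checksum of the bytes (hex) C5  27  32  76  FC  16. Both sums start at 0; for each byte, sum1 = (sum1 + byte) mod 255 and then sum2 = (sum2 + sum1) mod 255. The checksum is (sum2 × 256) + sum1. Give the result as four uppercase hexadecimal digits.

A2A8

Running sums (mod 255):
  after byte 0 (C5): sum1=197, sum2=197
  after byte 1 (27): sum1=236, sum2=178
  after byte 2 (32): sum1=31, sum2=209
  after byte 3 (76): sum1=149, sum2=103
  after byte 4 (FC): sum1=146, sum2=249
  after byte 5 (16): sum1=168, sum2=162
Checksum = sum2·256 + sum1 = 162·256 + 168 = 41640 = 0xA2A8.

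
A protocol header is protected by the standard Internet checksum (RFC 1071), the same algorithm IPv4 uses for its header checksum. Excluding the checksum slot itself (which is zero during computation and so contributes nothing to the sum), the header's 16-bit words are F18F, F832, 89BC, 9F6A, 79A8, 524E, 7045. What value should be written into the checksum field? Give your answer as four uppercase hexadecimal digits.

One's-complement addition (fold any carry out of bit 15 back into bit 0):
  0xF18F + 0xF832 = 0x1E9C1 → wrap carry → 0xE9C2
  0xE9C2 + 0x89BC = 0x1737E → wrap carry → 0x737F
  0x737F + 0x9F6A = 0x112E9 → wrap carry → 0x12EA
  0x12EA + 0x79A8 = 0x08C92
  0x8C92 + 0x524E = 0x0DEE0
  0xDEE0 + 0x7045 = 0x14F25 → wrap carry → 0x4F26
One's-complement sum = 0x4F26.
Checksum = ~0x4F26 & 0xFFFF = 0xB0D9.

B0D9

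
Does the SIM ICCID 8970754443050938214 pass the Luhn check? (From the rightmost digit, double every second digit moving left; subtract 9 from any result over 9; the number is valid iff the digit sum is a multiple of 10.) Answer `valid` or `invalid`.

invalid

From the right, keep odd positions and double even positions (subtract 9 from any doubled value over 9):
  doubled (positions 2,4,...): 2 7 9 1 6 8 1 0 9 → sum 43
  kept (positions 1,3,...): 4 2 3 0 0 4 4 7 7 8 → sum 39
Total = 82.
82 mod 10 = 2, so the number is invalid.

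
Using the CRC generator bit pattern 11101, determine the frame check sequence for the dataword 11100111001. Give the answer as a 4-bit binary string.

0010

Append 4 zeros: 111001110010000. Divide by 11101 (XOR where the leading bit is 1):
  pos 0: 11100 XOR 11101 = 00001
  pos 4: 11110 XOR 11101 = 00011
  pos 7: 11010 XOR 11101 = 00111
  pos 9: 11100 XOR 11101 = 00001
Remainder (last 4 bits) = 0010. This is the CRC / FCS.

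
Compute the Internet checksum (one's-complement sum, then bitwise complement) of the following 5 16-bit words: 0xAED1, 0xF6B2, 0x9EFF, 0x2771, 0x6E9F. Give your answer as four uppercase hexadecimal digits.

One's-complement addition (fold any carry out of bit 15 back into bit 0):
  0xAED1 + 0xF6B2 = 0x1A583 → wrap carry → 0xA584
  0xA584 + 0x9EFF = 0x14483 → wrap carry → 0x4484
  0x4484 + 0x2771 = 0x06BF5
  0x6BF5 + 0x6E9F = 0x0DA94
One's-complement sum = 0xDA94.
Checksum = ~0xDA94 & 0xFFFF = 0x256B.

256B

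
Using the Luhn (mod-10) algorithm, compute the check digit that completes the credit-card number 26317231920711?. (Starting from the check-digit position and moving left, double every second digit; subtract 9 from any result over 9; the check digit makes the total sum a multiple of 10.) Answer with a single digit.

3

Partial digits right→left: 1 1 7 0 2 9 1 3 2 7 1 3 6 2
Double every second digit counting from the check-digit position (so the 1st, 3rd, 5th, ... of the partial from the right).
  doubled (with −9 where >9): 2 5 4 2 4 2 3 → sum 22
  kept as-is: 1 0 9 3 7 3 2 → sum 25
Total = 22 + 25 = 47.
Check digit = (10 − (47 mod 10)) mod 10 = 3.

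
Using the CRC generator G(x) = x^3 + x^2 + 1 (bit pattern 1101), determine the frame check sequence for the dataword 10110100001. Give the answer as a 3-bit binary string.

011

Append 3 zeros: 10110100001000. Divide by 1101 (XOR where the leading bit is 1):
  pos 0: 1011 XOR 1101 = 0110
  pos 1: 1100 XOR 1101 = 0001
  pos 4: 1100 XOR 1101 = 0001
  pos 7: 1001 XOR 1101 = 0100
  pos 8: 1000 XOR 1101 = 0101
  pos 9: 1010 XOR 1101 = 0111
  pos 10: 1110 XOR 1101 = 0011
Remainder (last 3 bits) = 011. This is the CRC / FCS.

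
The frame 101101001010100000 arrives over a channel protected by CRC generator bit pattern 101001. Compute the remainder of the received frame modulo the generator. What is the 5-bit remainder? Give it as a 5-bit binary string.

11010

Modulo-2 division of 101101001010100000 by 101001:
  pos 0: 101101 XOR 101001 = 000100
  pos 3: 100001 XOR 101001 = 001000
  pos 5: 100001 XOR 101001 = 001000
  pos 7: 100001 XOR 101001 = 001000
  pos 9: 100000 XOR 101001 = 001001
  pos 11: 100100 XOR 101001 = 001101
Remainder = 11010 (nonzero — an error is detected).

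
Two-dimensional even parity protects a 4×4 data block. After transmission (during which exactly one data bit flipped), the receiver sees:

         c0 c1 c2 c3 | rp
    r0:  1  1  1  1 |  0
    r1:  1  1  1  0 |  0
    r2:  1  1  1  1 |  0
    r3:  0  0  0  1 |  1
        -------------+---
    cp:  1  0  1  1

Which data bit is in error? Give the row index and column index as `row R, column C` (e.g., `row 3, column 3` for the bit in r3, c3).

Recompute each row's even parity and compare to rp:
  r0: data parity 0, sent rp 0 → ok
  r1: data parity 1, sent rp 0 → mismatch
  r2: data parity 0, sent rp 0 → ok
  r3: data parity 1, sent rp 1 → ok
Recompute each column's even parity and compare to cp:
  c0: data parity 1, sent cp 1 → ok
  c1: data parity 1, sent cp 0 → mismatch
  c2: data parity 1, sent cp 1 → ok
  c3: data parity 1, sent cp 1 → ok
Exactly one row (r1) and one column (c1) fail → the flipped bit is at their intersection.

row 1, column 1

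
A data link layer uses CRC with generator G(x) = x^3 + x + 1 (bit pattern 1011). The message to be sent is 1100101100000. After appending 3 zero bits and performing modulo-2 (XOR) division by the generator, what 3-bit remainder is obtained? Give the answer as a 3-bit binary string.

Append 3 zeros: 1100101100000000. Divide by 1011 (XOR where the leading bit is 1):
  pos 0: 1100 XOR 1011 = 0111
  pos 1: 1111 XOR 1011 = 0100
  pos 2: 1000 XOR 1011 = 0011
  pos 4: 1111 XOR 1011 = 0100
  pos 5: 1000 XOR 1011 = 0011
  pos 7: 1100 XOR 1011 = 0111
  pos 8: 1110 XOR 1011 = 0101
  pos 9: 1010 XOR 1011 = 0001
  pos 12: 1000 XOR 1011 = 0011
Remainder (last 3 bits) = 011. This is the CRC / FCS.

011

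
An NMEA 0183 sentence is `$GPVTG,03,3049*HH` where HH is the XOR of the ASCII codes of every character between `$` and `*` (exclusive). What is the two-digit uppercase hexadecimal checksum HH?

XOR the ASCII codes of the payload characters:
  'G' = 0x47 → acc = 0x47
  'P' = 0x50 → acc = 0x17
  'V' = 0x56 → acc = 0x41
  'T' = 0x54 → acc = 0x15
  'G' = 0x47 → acc = 0x52
  ',' = 0x2C → acc = 0x7E
  '0' = 0x30 → acc = 0x4E
  '3' = 0x33 → acc = 0x7D
  ',' = 0x2C → acc = 0x51
  '3' = 0x33 → acc = 0x62
  '0' = 0x30 → acc = 0x52
  '4' = 0x34 → acc = 0x66
  '9' = 0x39 → acc = 0x5F
Checksum = 0x5F.

5F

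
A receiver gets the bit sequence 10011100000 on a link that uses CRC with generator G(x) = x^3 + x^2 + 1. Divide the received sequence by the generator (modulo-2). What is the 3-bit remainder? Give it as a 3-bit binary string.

Modulo-2 division of 10011100000 by 1101:
  pos 0: 1001 XOR 1101 = 0100
  pos 1: 1001 XOR 1101 = 0100
  pos 2: 1001 XOR 1101 = 0100
  pos 3: 1000 XOR 1101 = 0101
  pos 4: 1010 XOR 1101 = 0111
  pos 5: 1110 XOR 1101 = 0011
  pos 7: 1100 XOR 1101 = 0001
Remainder = 001 (nonzero — an error is detected).

001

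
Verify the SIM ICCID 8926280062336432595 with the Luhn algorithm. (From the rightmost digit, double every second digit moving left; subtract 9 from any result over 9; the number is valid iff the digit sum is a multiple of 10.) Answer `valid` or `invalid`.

From the right, keep odd positions and double even positions (subtract 9 from any doubled value over 9):
  doubled (positions 2,4,...): 9 4 8 6 4 0 7 3 9 → sum 50
  kept (positions 1,3,...): 5 5 3 6 3 6 0 2 2 8 → sum 40
Total = 90.
90 mod 10 = 0, so the number is valid.

valid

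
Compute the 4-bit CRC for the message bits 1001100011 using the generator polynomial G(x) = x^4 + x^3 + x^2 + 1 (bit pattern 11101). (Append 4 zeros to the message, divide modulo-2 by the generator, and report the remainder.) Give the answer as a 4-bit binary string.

Append 4 zeros: 10011000110000. Divide by 11101 (XOR where the leading bit is 1):
  pos 0: 10011 XOR 11101 = 01110
  pos 1: 11100 XOR 11101 = 00001
  pos 5: 10011 XOR 11101 = 01110
  pos 6: 11100 XOR 11101 = 00001
Remainder (last 4 bits) = 1000. This is the CRC / FCS.

1000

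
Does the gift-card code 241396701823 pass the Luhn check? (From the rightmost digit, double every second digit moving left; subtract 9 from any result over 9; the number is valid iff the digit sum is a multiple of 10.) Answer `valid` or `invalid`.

valid

From the right, keep odd positions and double even positions (subtract 9 from any doubled value over 9):
  doubled (positions 2,4,...): 4 2 5 9 2 4 → sum 26
  kept (positions 1,3,...): 3 8 0 6 3 4 → sum 24
Total = 50.
50 mod 10 = 0, so the number is valid.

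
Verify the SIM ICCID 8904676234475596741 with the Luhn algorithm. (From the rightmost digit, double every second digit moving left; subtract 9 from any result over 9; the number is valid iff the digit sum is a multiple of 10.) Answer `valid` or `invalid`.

From the right, keep odd positions and double even positions (subtract 9 from any doubled value over 9):
  doubled (positions 2,4,...): 8 3 1 5 8 4 5 8 9 → sum 51
  kept (positions 1,3,...): 1 7 9 5 4 3 6 6 0 8 → sum 49
Total = 100.
100 mod 10 = 0, so the number is valid.

valid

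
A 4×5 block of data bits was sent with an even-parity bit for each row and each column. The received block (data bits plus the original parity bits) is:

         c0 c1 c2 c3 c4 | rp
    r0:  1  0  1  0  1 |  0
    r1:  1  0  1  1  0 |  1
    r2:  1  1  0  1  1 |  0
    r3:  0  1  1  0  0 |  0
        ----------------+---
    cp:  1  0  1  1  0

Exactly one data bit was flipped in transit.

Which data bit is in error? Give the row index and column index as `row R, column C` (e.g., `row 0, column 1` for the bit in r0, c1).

row 0, column 3

Recompute each row's even parity and compare to rp:
  r0: data parity 1, sent rp 0 → mismatch
  r1: data parity 1, sent rp 1 → ok
  r2: data parity 0, sent rp 0 → ok
  r3: data parity 0, sent rp 0 → ok
Recompute each column's even parity and compare to cp:
  c0: data parity 1, sent cp 1 → ok
  c1: data parity 0, sent cp 0 → ok
  c2: data parity 1, sent cp 1 → ok
  c3: data parity 0, sent cp 1 → mismatch
  c4: data parity 0, sent cp 0 → ok
Exactly one row (r0) and one column (c3) fail → the flipped bit is at their intersection.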